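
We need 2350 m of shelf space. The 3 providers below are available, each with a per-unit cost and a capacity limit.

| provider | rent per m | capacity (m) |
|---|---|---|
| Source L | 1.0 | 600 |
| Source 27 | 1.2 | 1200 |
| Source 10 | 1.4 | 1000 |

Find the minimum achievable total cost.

Fill from the cheapest provider first.
Source L (1.0): use full 600 ; 1750 m to go.
Source 27 (1.2): use full 1200 ; 550 m to go.
Source 10 (1.4): take the remaining 550 ; done.
Cost = 600×1.0 + 1200×1.2 + 550×1.4 = 2810.

2810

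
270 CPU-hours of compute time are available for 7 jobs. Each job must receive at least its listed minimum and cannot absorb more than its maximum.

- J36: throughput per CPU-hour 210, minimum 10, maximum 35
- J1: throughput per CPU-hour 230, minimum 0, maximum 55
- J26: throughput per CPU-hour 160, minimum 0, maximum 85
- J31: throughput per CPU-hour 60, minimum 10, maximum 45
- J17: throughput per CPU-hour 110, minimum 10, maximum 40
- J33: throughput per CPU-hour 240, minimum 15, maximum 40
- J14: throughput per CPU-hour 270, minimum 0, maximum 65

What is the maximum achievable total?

Meeting every minimum uses 10+0+0+10+10+15+0 = 45 CPU-hours, leaving 225.
Order the jobs by throughput per CPU-hour: J14 270 > J33 240 > J1 230 > J36 210 > J26 160 > J17 110 > J31 60.
J14 takes 65 more to reach its cap of 65 → 160 left.
J33 takes 25 more to reach its cap of 40 → 135 left.
Give J1 55 more to hit its cap of 55 → 80 left.
Give J36 25 more to hit its cap of 35 → 55 left.
J26: +55 (room for 85) → 55. Pool exhausted.
Total = 210×35 + 230×55 + 160×55 + 60×10 + 110×10 + 240×40 + 270×65 = 57650.

57650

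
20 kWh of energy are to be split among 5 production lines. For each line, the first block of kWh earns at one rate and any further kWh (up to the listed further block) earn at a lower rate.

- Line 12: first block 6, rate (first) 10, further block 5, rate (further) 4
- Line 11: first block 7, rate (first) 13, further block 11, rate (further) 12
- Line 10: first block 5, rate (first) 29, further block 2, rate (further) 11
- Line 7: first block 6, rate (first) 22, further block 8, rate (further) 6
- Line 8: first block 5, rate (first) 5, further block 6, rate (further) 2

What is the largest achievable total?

392

Order all 10 blocks by rate: Line 10/T1 29 > Line 7/T1 22 > Line 11/T1 13 > Line 11/T2 12 > Line 10/T2 11 > Line 12/T1 10 > Line 7/T2 6 > Line 8/T1 5 > Line 12/T2 4 > Line 8/T2 2.
Fill Line 10 T1 block (5 at 29) — 15 left.
Line 7 T1 at 22: fill all 6 — 9 left.
Line 11 T1 at 13: fill all 7 — 2 left.
2 remain; put them into Line 11 T2 at 12.
Total = 29×5 + 22×6 + 13×7 + 12×2 = 392.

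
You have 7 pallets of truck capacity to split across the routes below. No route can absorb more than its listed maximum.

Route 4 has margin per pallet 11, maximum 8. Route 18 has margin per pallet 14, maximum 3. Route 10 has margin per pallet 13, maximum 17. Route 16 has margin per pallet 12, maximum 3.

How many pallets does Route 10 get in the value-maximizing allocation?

Rank by margin per pallet: Route 18 14 > Route 10 13 > Route 16 12 > Route 4 11.
Route 18 takes 3 to reach its cap of 3 ; 4 left.
Only 4 left; Route 10 takes them to reach 4.

4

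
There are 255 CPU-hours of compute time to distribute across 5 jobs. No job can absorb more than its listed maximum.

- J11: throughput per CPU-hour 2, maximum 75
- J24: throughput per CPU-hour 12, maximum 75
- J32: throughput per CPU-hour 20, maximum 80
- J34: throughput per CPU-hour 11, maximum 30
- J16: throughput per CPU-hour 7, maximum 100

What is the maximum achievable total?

Rank by throughput per CPU-hour: J32 20 > J24 12 > J34 11 > J16 7 > J11 2.
J32 takes 80 to reach its cap of 80 ; 175 left.
Give J24 75 to hit its cap of 75 ; 100 left.
J34 takes 30 to reach its cap of 30 ; 70 left.
Only 70 left; J16 takes them to reach 70.
Total = 12×75 + 20×80 + 11×30 + 7×70 = 3320.

3320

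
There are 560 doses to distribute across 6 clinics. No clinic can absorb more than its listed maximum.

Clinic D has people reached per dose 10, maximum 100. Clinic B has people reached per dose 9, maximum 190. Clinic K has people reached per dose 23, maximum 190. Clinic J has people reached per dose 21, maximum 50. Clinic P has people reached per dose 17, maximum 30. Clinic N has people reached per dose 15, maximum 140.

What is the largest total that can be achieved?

9480

Rank by people reached per dose: Clinic K 23 > Clinic J 21 > Clinic P 17 > Clinic N 15 > Clinic D 10 > Clinic B 9.
Give Clinic K 190 to hit its cap of 190 → 370 left.
Clinic J: +50 to 50 (cap) → 320 left.
Give Clinic P 30 to hit its cap of 30 → 290 left.
Give Clinic N 140 to hit its cap of 140 → 150 left.
Clinic D: +100 to 100 (cap) → 50 left.
Clinic B has room for 190 but only 50 remain, so it gets 50.
Total = 10×100 + 9×50 + 23×190 + 21×50 + 17×30 + 15×140 = 9480.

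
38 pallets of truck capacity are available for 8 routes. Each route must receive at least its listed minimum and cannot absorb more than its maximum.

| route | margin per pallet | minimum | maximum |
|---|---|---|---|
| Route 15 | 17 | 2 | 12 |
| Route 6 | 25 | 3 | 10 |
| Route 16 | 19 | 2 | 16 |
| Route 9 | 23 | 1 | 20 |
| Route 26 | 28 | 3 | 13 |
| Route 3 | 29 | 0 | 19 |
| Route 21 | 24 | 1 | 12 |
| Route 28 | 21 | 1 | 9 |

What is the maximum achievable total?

1018

Meeting every minimum uses 2+3+2+1+3+0+1+1 = 13 pallets, leaving 25.
Rank by margin per pallet: Route 3 29 > Route 26 28 > Route 6 25 > Route 21 24 > Route 9 23 > Route 28 21 > Route 16 19 > Route 15 17.
Route 3: +19 to 19 (cap) — 6 left.
Route 26: +6 (room for 10) → 9. Pool exhausted.
Total = 17×2 + 25×3 + 19×2 + 23×1 + 28×9 + 29×19 + 24×1 + 21×1 = 1018.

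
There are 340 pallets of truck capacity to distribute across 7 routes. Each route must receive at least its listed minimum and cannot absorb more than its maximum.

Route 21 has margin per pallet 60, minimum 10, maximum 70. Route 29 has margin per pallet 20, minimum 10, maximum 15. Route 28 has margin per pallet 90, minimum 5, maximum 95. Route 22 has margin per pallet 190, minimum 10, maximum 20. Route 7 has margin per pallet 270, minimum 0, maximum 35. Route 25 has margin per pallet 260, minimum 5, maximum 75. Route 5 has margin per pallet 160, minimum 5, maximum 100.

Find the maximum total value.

Meeting every minimum uses 10+10+5+10+0+5+5 = 45 pallets, leaving 295.
Highest margin per pallet first: Route 7 270 > Route 25 260 > Route 22 190 > Route 5 160 > Route 28 90 > Route 21 60 > Route 29 20.
Route 7: +35 to 35 (cap) ; 260 left.
Route 25 takes 70 more to reach its cap of 75 ; 190 left.
Give Route 22 10 more to hit its cap of 20 ; 180 left.
Route 5 takes 95 more to reach its cap of 100 ; 85 left.
Only 85 left; Route 28 takes them to reach 90.
Total = 60×10 + 20×10 + 90×90 + 190×20 + 270×35 + 260×75 + 160×100 = 57650.

57650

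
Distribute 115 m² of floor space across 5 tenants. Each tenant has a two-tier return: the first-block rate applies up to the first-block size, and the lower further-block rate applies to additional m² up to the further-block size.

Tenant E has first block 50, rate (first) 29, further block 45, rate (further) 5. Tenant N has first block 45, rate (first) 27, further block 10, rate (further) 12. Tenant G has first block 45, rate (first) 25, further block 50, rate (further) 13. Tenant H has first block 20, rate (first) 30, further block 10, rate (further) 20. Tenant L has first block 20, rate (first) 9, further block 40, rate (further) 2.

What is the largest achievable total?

3265

Order all 10 blocks by rate: Tenant H/first 30 > Tenant E/first 29 > Tenant N/first 27 > Tenant G/first 25 > Tenant H/second 20 > Tenant G/second 13 > Tenant N/second 12 > Tenant L/first 9 > Tenant E/second 5 > Tenant L/second 2.
Tenant H/first (30): +20 — 95 left.
Fill Tenant E first block (50 at 29) — 45 left.
Fill Tenant N first block (45 at 27) — 0 left.
Total = 30×20 + 29×50 + 27×45 = 3265.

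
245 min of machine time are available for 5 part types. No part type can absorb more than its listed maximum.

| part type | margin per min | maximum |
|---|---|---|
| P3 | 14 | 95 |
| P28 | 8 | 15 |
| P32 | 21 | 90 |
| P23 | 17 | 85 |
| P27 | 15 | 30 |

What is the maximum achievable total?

4345

Order the part types by margin per min: P32 21 > P23 17 > P27 15 > P3 14 > P28 8.
Give P32 90 to hit its cap of 90 ; 155 left.
P23: +85 to 85 (cap) ; 70 left.
P27: +30 to 30 (cap) ; 40 left.
Only 40 left; P3 takes them to reach 40.
Total = 14×40 + 21×90 + 17×85 + 15×30 = 4345.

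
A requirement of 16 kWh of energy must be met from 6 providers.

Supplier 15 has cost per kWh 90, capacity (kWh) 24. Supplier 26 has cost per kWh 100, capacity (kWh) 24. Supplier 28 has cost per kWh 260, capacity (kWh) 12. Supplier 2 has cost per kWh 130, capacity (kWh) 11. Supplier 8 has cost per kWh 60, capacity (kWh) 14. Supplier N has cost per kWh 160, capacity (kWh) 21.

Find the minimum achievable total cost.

Use providers in increasing cost order.
Supplier 8 at 60: take all 14 kWh — 2 still needed.
Take 2 from Supplier 15 at 90 to finish.
Supplier 26, Supplier 2, Supplier N, Supplier 28: unused.
Cost = 14×60 + 2×90 = 1020.

1020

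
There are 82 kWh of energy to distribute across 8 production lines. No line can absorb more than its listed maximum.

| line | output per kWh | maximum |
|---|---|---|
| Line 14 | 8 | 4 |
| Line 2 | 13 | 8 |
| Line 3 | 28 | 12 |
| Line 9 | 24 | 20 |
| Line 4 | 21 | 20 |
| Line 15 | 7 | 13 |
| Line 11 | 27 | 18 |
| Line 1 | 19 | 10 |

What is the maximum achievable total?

1938

Order the production lines by output per kWh: Line 3 28 > Line 11 27 > Line 9 24 > Line 4 21 > Line 1 19 > Line 2 13 > Line 14 8 > Line 15 7.
Line 3 takes 12 to reach its cap of 12 → 70 left.
Line 11 takes 18 to reach its cap of 18 → 52 left.
Line 9: +20 to 20 (cap) → 32 left.
Give Line 4 20 to hit its cap of 20 → 12 left.
Line 1 takes 10 to reach its cap of 10 → 2 left.
Line 2 has room for 8 but only 2 remain, so it gets 2.
Total = 13×2 + 28×12 + 24×20 + 21×20 + 27×18 + 19×10 = 1938.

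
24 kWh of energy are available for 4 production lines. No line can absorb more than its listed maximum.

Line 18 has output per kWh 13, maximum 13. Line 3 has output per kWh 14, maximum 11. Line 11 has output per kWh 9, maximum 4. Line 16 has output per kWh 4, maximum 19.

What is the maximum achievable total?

323

Highest output per kWh first: Line 3 14 > Line 18 13 > Line 11 9 > Line 16 4.
Line 3 takes 11 to reach its cap of 11 → 13 left.
Line 18: +13 to 13 (cap) → 0 left.
Total = 13×13 + 14×11 = 323.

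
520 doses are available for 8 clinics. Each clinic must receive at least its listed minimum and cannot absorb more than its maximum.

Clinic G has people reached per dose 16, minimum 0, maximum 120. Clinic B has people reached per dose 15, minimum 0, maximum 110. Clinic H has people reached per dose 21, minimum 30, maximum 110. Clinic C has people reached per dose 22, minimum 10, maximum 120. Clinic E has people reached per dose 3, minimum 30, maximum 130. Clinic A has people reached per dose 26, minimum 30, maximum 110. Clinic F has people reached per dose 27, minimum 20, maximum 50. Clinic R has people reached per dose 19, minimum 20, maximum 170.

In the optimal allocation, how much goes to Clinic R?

Meeting every minimum uses 0+0+30+10+30+30+20+20 = 140 doses, leaving 380.
Order the clinics by people reached per dose: Clinic F 27 > Clinic A 26 > Clinic C 22 > Clinic H 21 > Clinic R 19 > Clinic G 16 > Clinic B 15 > Clinic E 3.
Give Clinic F 30 more to hit its cap of 50 — 350 left.
Clinic A: +80 to 110 (cap) — 270 left.
Clinic C: +110 to 120 (cap) — 160 left.
Give Clinic H 80 more to hit its cap of 110 — 80 left.
Only 80 left; Clinic R takes them to reach 100.

100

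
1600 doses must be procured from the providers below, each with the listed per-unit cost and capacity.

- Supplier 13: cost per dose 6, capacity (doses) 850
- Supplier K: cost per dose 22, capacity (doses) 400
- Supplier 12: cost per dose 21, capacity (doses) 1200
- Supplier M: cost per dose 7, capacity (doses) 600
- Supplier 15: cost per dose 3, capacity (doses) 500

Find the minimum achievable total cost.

8350

Cheapest first:
Supplier 15 at 3: take all 500 doses → 1100 still needed.
Supplier 13 at 6: take all 850 doses → 250 still needed.
Supplier M (7): take the remaining 250 → done.
Supplier 12, Supplier K: unused.
Cost = 500×3 + 850×6 + 250×7 = 8350.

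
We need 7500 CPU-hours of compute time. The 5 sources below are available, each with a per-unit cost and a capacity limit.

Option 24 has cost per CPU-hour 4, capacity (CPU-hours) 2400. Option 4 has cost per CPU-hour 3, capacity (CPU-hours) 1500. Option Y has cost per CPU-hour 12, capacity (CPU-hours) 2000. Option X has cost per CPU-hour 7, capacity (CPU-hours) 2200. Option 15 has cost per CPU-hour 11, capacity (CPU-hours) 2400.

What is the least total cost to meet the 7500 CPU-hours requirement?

44900

Cheapest first:
Option 4 at 3: take all 1500 CPU-hours → 6000 still needed.
Option 24 (4): use full 2400 → 3600 CPU-hours to go.
Take 2200 from Option X at 7 → need 1400 more.
Take 1400 from Option 15 at 11 to finish.
Option Y: unused.
Cost = 1500×3 + 2400×4 + 2200×7 + 1400×11 = 44900.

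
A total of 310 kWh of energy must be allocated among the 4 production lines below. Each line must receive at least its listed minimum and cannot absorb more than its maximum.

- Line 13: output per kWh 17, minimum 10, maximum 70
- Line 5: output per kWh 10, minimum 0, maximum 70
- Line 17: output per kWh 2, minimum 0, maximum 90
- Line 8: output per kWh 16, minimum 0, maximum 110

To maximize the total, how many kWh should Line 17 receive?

60

Meeting every minimum uses 10+0+0+0 = 10 kWh, leaving 300.
Rank by output per kWh: Line 13 17 > Line 8 16 > Line 5 10 > Line 17 2.
Line 13: +60 to 70 (cap) ; 240 left.
Line 8 takes 110 more to reach its cap of 110 ; 130 left.
Line 5: +70 to 70 (cap) ; 60 left.
Line 17: +60 (room for 90) → 60. Pool exhausted.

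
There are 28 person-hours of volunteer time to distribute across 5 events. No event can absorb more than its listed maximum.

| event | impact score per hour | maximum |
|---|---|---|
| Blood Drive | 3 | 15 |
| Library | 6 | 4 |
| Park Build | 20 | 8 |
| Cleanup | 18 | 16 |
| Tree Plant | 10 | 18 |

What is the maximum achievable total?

Rank by impact score per hour: Park Build 20 > Cleanup 18 > Tree Plant 10 > Library 6 > Blood Drive 3.
Park Build takes 8 to reach its cap of 8 — 20 left.
Give Cleanup 16 to hit its cap of 16 — 4 left.
Tree Plant: +4 (room for 18) → 4. Pool exhausted.
Total = 20×8 + 18×16 + 10×4 = 488.

488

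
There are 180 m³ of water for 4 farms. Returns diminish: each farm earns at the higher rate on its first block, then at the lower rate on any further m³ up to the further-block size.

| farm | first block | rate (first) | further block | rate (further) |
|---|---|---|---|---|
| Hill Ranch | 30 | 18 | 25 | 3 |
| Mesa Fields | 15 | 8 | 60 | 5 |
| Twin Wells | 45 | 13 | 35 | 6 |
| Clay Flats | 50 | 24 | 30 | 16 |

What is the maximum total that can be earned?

Rank every tier by rate: Clay Flats/T1 24 > Hill Ranch/T1 18 > Clay Flats/T2 16 > Twin Wells/T1 13 > Mesa Fields/T1 8 > Twin Wells/T2 6 > Mesa Fields/T2 5 > Hill Ranch/T2 3.
Clay Flats T1 at 24: fill all 50 → 130 left.
Fill Hill Ranch T1 block (30 at 18) → 100 left.
Clay Flats T2 at 16: fill all 30 → 70 left.
Fill Twin Wells T1 block (45 at 13) → 25 left.
Mesa Fields T1 at 8: fill all 15 → 10 left.
Twin Wells T2 at 6: only 10 left, fill 10.
Total = 24×50 + 18×30 + 16×30 + 13×45 + 8×15 + 6×10 = 2985.

2985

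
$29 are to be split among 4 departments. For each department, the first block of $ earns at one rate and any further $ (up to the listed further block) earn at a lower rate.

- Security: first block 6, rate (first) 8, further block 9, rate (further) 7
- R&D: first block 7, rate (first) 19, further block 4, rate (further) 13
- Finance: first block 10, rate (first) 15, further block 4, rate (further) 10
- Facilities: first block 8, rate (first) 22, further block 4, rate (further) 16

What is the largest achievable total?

523

Rank every tier by rate: Facilities/T1 22 > R&D/T1 19 > Facilities/T2 16 > Finance/T1 15 > R&D/T2 13 > Finance/T2 10 > Security/T1 8 > Security/T2 7.
Facilities/T1 (22): +8 ; 21 left.
Fill R&D T1 block (7 at 19) ; 14 left.
Facilities/T2 (16): +4 ; 10 left.
Finance T1 at 15: fill all 10 ; 0 left.
Total = 22×8 + 19×7 + 16×4 + 15×10 = 523.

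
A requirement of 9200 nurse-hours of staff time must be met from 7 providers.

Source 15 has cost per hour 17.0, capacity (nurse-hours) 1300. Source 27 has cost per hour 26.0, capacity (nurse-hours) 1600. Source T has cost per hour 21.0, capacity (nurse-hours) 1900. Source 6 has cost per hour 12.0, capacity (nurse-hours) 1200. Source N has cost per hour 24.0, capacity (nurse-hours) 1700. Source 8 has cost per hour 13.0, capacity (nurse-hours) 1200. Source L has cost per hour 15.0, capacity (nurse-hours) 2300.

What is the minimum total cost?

157700

Fill from the cheapest provider first.
Take 1200 from Source 6 at 12.0 — need 8000 more.
Take 1200 from Source 8 at 13.0 — need 6800 more.
Source L at 15.0: take all 2300 nurse-hours — 4500 still needed.
Source 15 (17.0): use full 1300 — 3200 nurse-hours to go.
Take 1900 from Source T at 21.0 — need 1300 more.
Take 1300 from Source N at 24.0 to finish.
Source 27: unused.
Cost = 1200×12.0 + 1200×13.0 + 2300×15.0 + 1300×17.0 + 1900×21.0 + 1300×24.0 = 157700.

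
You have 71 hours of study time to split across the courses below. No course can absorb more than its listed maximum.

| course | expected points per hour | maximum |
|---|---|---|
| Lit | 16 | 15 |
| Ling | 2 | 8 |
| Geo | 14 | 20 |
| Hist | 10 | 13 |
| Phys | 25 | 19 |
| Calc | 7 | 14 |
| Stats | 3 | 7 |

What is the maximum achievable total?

Rank by expected points per hour: Phys 25 > Lit 16 > Geo 14 > Hist 10 > Calc 7 > Stats 3 > Ling 2.
Phys takes 19 to reach its cap of 19 → 52 left.
Lit: +15 to 15 (cap) → 37 left.
Geo: +20 to 20 (cap) → 17 left.
Hist takes 13 to reach its cap of 13 → 4 left.
Calc has room for 14 but only 4 remain, so it gets 4.
Total = 16×15 + 14×20 + 10×13 + 25×19 + 7×4 = 1153.

1153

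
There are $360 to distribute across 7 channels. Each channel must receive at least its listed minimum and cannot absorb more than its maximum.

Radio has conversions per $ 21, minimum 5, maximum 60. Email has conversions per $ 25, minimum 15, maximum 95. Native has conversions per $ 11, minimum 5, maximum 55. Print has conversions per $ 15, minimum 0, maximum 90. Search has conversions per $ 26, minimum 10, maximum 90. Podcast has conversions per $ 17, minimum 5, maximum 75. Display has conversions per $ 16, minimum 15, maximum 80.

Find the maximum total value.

7865

Meeting every minimum uses 5+15+5+0+10+5+15 = 55 $, leaving 305.
Rank by conversions per $: Search 26 > Email 25 > Radio 21 > Podcast 17 > Display 16 > Print 15 > Native 11.
Search takes 80 more to reach its cap of 90 → 225 left.
Email takes 80 more to reach its cap of 95 → 145 left.
Radio takes 55 more to reach its cap of 60 → 90 left.
Podcast: +70 to 75 (cap) → 20 left.
Display has room for 65 more but only 20 remain, so it gets 35.
Total = 21×60 + 25×95 + 11×5 + 26×90 + 17×75 + 16×35 = 7865.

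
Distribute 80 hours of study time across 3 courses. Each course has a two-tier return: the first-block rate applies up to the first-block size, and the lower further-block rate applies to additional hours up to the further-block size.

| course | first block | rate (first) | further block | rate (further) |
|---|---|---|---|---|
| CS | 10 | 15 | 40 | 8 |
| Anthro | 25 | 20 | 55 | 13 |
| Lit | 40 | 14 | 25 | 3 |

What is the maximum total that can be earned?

Order all 6 blocks by rate: Anthro/tier1 20 > CS/tier1 15 > Lit/tier1 14 > Anthro/tier2 13 > CS/tier2 8 > Lit/tier2 3.
Anthro tier1 at 20: fill all 25 → 55 left.
Fill CS tier1 block (10 at 15) → 45 left.
Lit/tier1 (14): +40 → 5 left.
Anthro tier2 at 13: only 5 left, fill 5.
Total = 20×25 + 15×10 + 14×40 + 13×5 = 1275.

1275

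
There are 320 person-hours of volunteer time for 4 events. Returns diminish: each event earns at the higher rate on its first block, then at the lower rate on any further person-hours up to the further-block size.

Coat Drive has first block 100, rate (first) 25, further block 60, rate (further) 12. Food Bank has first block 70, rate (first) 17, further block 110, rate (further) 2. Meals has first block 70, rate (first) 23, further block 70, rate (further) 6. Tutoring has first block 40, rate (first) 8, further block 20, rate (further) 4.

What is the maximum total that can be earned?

6180

Order all 8 blocks by rate: Coat Drive/tier1 25 > Meals/tier1 23 > Food Bank/tier1 17 > Coat Drive/tier2 12 > Tutoring/tier1 8 > Meals/tier2 6 > Tutoring/tier2 4 > Food Bank/tier2 2.
Coat Drive tier1 at 25: fill all 100 → 220 left.
Meals/tier1 (23): +70 → 150 left.
Food Bank/tier1 (17): +70 → 80 left.
Coat Drive tier2 at 12: fill all 60 → 20 left.
Tutoring/tier1: +20 of 40 at 8; pool empty.
Total = 25×100 + 23×70 + 17×70 + 12×60 + 8×20 = 6180.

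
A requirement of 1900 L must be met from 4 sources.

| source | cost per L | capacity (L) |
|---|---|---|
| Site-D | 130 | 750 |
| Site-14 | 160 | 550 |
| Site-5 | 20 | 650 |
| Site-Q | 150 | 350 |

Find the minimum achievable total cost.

Cheapest first:
Site-5 at 20: take all 650 L ; 1250 still needed.
Site-D (130): use full 750 ; 500 L to go.
Site-Q at 150: take all 350 L ; 150 still needed.
Site-14 at 160: take 150 of its 550 ; requirement met.
Cost = 650×20 + 750×130 + 350×150 + 150×160 = 187000.

187000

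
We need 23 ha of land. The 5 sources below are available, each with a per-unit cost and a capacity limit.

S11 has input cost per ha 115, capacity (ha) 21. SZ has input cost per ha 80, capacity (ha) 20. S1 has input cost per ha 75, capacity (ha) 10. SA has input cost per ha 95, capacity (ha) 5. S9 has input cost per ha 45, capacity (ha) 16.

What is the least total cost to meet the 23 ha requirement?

1245

Fill from the cheapest source first.
Take 16 from S9 at 45 — need 7 more.
Take 7 from S1 at 75 to finish.
SZ, SA, S11: unused.
Cost = 16×45 + 7×75 = 1245.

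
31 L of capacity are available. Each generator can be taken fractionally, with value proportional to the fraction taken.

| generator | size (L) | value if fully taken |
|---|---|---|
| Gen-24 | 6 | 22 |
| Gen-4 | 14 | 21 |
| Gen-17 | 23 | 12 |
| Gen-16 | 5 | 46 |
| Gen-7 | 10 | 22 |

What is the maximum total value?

105

Rank by value-to-size ratio: Gen-16 46/5≈9.2, Gen-24 22/6≈3.67, Gen-7 22/10≈2.2, Gen-4 21/14≈1.5, Gen-17 12/23≈0.522.
Gen-16: take in full, 5 L for value 46 → 26 left.
All 6 L of Gen-24 fit (value 22) → 20 remain.
Take all of Gen-7 (10 L, value 22) → 10 L left.
10 L left: a 10/14 share of Gen-4 gives 21×10/14 = 15.
Total value = 105.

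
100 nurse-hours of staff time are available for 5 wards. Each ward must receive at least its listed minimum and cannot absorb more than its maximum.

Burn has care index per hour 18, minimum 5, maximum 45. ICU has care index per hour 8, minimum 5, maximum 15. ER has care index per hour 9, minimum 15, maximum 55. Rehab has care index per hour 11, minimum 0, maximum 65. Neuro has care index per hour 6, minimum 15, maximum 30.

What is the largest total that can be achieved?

1295

Meeting every minimum uses 5+5+15+0+15 = 40 nurse-hours, leaving 60.
Order the wards by care index per hour: Burn 18 > Rehab 11 > ER 9 > ICU 8 > Neuro 6.
Give Burn 40 more to hit its cap of 45 — 20 left.
Rehab has room for 65 more but only 20 remain, so it gets 20.
Total = 18×45 + 8×5 + 9×15 + 11×20 + 6×15 = 1295.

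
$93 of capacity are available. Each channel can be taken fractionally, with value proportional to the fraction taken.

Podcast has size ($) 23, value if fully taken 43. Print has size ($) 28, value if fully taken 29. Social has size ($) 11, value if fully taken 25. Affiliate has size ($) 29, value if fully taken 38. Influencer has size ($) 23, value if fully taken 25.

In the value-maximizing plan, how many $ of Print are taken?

Best value per unit of size first: Social 25/11≈2.27, Podcast 43/23≈1.87, Affiliate 38/29≈1.31, Influencer 25/23≈1.09, Print 29/28≈1.04.
All 11 $ of Social fit (value 25) — 82 remain.
Take all of Podcast (23 $, value 43) — 59 $ left.
All 29 $ of Affiliate fit (value 38) — 30 remain.
Take all of Influencer (23 $, value 25) — 7 $ left.
Fill the last 7 $ with part of Print: 7/28 of it earns 7.25.

7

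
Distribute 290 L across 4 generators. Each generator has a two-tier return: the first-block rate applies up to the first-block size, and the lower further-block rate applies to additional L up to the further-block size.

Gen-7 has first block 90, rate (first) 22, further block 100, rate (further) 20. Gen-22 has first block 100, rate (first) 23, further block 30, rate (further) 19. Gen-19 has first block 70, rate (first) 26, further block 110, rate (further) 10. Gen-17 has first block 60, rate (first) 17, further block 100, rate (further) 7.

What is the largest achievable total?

6700

Rank every tier by rate: Gen-19/T1 26 > Gen-22/T1 23 > Gen-7/T1 22 > Gen-7/T2 20 > Gen-22/T2 19 > Gen-17/T1 17 > Gen-19/T2 10 > Gen-17/T2 7.
Gen-19 T1 at 26: fill all 70 → 220 left.
Fill Gen-22 T1 block (100 at 23) → 120 left.
Fill Gen-7 T1 block (90 at 22) → 30 left.
Gen-7/T2: +30 of 100 at 20; pool empty.
Total = 26×70 + 23×100 + 22×90 + 20×30 = 6700.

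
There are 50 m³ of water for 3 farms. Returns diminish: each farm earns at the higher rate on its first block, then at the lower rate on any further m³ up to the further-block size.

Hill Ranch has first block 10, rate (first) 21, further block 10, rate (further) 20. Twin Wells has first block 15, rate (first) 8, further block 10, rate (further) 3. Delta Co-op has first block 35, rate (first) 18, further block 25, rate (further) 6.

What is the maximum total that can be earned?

Rank every tier by rate: Hill Ranch/tier1 21 > Hill Ranch/tier2 20 > Delta Co-op/tier1 18 > Twin Wells/tier1 8 > Delta Co-op/tier2 6 > Twin Wells/tier2 3.
Fill Hill Ranch tier1 block (10 at 21) → 40 left.
Fill Hill Ranch tier2 block (10 at 20) → 30 left.
Delta Co-op tier1 at 18: only 30 left, fill 30.
Total = 21×10 + 20×10 + 18×30 = 950.

950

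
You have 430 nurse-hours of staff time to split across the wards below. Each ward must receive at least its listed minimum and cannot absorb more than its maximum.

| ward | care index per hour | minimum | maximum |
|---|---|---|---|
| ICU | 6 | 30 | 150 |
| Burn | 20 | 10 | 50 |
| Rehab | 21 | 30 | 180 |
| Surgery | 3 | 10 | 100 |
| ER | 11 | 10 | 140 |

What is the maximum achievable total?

6650

Meeting every minimum uses 30+10+30+10+10 = 90 nurse-hours, leaving 340.
Highest care index per hour first: Rehab 21 > Burn 20 > ER 11 > ICU 6 > Surgery 3.
Rehab: +150 to 180 (cap) — 190 left.
Give Burn 40 more to hit its cap of 50 — 150 left.
ER: +130 to 140 (cap) — 20 left.
ICU: +20 (room for 120) → 50. Pool exhausted.
Total = 6×50 + 20×50 + 21×180 + 3×10 + 11×140 = 6650.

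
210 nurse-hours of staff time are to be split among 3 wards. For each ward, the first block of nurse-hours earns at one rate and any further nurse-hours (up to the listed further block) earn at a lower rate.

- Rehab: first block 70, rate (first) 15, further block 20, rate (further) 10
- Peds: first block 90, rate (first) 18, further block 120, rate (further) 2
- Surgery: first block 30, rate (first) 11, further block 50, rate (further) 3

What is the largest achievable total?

3200

Rank every tier by rate: Peds/first 18 > Rehab/first 15 > Surgery/first 11 > Rehab/second 10 > Surgery/second 3 > Peds/second 2.
Peds/first (18): +90 ; 120 left.
Rehab first at 15: fill all 70 ; 50 left.
Fill Surgery first block (30 at 11) ; 20 left.
Fill Rehab second block (20 at 10) ; 0 left.
Total = 18×90 + 15×70 + 11×30 + 10×20 = 3200.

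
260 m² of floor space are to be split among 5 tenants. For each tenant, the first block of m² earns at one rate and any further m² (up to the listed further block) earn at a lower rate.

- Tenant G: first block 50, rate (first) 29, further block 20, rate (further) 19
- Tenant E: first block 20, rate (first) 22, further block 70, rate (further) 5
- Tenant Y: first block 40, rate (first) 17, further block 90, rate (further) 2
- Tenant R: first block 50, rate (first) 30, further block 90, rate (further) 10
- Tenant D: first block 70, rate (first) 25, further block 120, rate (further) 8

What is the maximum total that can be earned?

6300

Rank every tier by rate: Tenant R/T1 30 > Tenant G/T1 29 > Tenant D/T1 25 > Tenant E/T1 22 > Tenant G/T2 19 > Tenant Y/T1 17 > Tenant R/T2 10 > Tenant D/T2 8 > Tenant E/T2 5 > Tenant Y/T2 2.
Tenant R/T1 (30): +50 ; 210 left.
Tenant G T1 at 29: fill all 50 ; 160 left.
Tenant D T1 at 25: fill all 70 ; 90 left.
Fill Tenant E T1 block (20 at 22) ; 70 left.
Fill Tenant G T2 block (20 at 19) ; 50 left.
Fill Tenant Y T1 block (40 at 17) ; 10 left.
Tenant R T2 at 10: only 10 left, fill 10.
Total = 30×50 + 29×50 + 25×70 + 22×20 + 19×20 + 17×40 + 10×10 = 6300.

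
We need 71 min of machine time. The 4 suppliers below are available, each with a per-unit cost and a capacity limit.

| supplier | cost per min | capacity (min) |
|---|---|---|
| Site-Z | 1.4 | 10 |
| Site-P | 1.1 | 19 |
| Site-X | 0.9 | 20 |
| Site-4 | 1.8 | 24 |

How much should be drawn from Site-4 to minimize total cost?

Fill from the cheapest supplier first.
Site-X at 0.9: take all 20 min → 51 still needed.
Take 19 from Site-P at 1.1 → need 32 more.
Site-Z (1.4): use full 10 → 22 min to go.
Site-4 at 1.8: take 22 of its 24 → requirement met.

22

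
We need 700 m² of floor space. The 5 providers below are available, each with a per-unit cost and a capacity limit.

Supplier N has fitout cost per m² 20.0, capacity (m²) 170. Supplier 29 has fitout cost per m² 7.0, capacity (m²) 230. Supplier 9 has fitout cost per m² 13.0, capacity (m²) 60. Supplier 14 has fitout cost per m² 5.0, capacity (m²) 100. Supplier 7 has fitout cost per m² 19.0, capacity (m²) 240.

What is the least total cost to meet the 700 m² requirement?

Cheapest first:
Supplier 14 at 5.0: take all 100 m² ; 600 still needed.
Supplier 29 at 7.0: take all 230 m² ; 370 still needed.
Take 60 from Supplier 9 at 13.0 ; need 310 more.
Take 240 from Supplier 7 at 19.0 ; need 70 more.
Supplier N at 20.0: take 70 of its 170 ; requirement met.
Cost = 100×5.0 + 230×7.0 + 60×13.0 + 240×19.0 + 70×20.0 = 8850.

8850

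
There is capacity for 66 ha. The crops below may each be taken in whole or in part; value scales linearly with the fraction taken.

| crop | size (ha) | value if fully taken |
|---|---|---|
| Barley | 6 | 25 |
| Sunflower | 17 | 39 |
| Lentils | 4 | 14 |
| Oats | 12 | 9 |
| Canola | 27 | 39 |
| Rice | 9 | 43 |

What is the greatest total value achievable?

Rank by value-to-size ratio: Rice 43/9≈4.78, Barley 25/6≈4.17, Lentils 14/4≈3.5, Sunflower 39/17≈2.29, Canola 39/27≈1.44, Oats 9/12≈0.75.
Rice: take in full, 9 ha for value 43 — 57 left.
Take all of Barley (6 ha, value 25) — 51 ha left.
Take all of Lentils (4 ha, value 14) — 47 ha left.
Sunflower: take in full, 17 ha for value 39 — 30 left.
Take all of Canola (27 ha, value 39) — 3 ha left.
Fill the last 3 ha with part of Oats: 3/12 of it earns 2.25.
Total value = 162.25.

162.25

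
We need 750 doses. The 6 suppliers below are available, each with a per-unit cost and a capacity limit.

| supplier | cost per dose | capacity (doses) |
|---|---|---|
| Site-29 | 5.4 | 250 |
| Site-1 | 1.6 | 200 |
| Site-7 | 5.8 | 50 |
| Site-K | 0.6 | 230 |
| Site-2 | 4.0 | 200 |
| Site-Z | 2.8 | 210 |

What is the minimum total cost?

Use suppliers in increasing cost order.
Site-K (0.6): use full 230 ; 520 doses to go.
Take 200 from Site-1 at 1.6 ; need 320 more.
Site-Z (2.8): use full 210 ; 110 doses to go.
Take 110 from Site-2 at 4.0 to finish.
Site-29, Site-7: unused.
Cost = 230×0.6 + 200×1.6 + 210×2.8 + 110×4.0 = 1486.

1486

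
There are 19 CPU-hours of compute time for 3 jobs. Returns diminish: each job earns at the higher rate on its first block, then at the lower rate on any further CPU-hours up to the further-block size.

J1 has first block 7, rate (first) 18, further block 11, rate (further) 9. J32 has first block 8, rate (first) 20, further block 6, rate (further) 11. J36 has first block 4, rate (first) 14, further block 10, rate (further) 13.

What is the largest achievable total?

342

Treat each block as its own option and order by rate: J32/T1 20 > J1/T1 18 > J36/T1 14 > J36/T2 13 > J32/T2 11 > J1/T2 9.
J32 T1 at 20: fill all 8 → 11 left.
Fill J1 T1 block (7 at 18) → 4 left.
J36 T1 at 14: fill all 4 → 0 left.
Total = 20×8 + 18×7 + 14×4 = 342.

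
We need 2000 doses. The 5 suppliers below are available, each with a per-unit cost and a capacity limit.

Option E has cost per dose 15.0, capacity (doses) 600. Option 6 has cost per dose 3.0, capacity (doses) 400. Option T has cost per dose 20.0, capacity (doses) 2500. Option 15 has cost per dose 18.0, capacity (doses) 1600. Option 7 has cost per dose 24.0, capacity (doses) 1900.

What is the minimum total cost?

Cheapest first:
Take 400 from Option 6 at 3.0 — need 1600 more.
Option E (15.0): use full 600 — 1000 doses to go.
Option 15 at 18.0: take 1000 of its 1600 — requirement met.
Option T, Option 7: unused.
Cost = 400×3.0 + 600×15.0 + 1000×18.0 = 28200.

28200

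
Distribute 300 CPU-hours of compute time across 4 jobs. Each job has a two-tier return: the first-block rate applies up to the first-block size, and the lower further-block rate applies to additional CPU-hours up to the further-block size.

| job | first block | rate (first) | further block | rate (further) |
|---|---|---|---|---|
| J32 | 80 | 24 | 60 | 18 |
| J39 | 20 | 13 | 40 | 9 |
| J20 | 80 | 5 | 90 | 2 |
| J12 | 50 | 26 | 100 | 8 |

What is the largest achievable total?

5320

Rank every tier by rate: J12/T1 26 > J32/T1 24 > J32/T2 18 > J39/T1 13 > J39/T2 9 > J12/T2 8 > J20/T1 5 > J20/T2 2.
Fill J12 T1 block (50 at 26) — 250 left.
J32 T1 at 24: fill all 80 — 170 left.
J32/T2 (18): +60 — 110 left.
J39 T1 at 13: fill all 20 — 90 left.
J39 T2 at 9: fill all 40 — 50 left.
J12 T2 at 8: only 50 left, fill 50.
Total = 26×50 + 24×80 + 18×60 + 13×20 + 9×40 + 8×50 = 5320.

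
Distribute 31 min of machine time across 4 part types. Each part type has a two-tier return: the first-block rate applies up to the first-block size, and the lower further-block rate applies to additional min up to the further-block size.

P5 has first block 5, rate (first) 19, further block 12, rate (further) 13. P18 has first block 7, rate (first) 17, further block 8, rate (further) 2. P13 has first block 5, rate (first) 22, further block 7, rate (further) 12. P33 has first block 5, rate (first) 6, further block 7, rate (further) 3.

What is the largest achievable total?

504

Rank every tier by rate: P13/first 22 > P5/first 19 > P18/first 17 > P5/second 13 > P13/second 12 > P33/first 6 > P33/second 3 > P18/second 2.
P13 first at 22: fill all 5 → 26 left.
P5/first (19): +5 → 21 left.
P18/first (17): +7 → 14 left.
P5/second (13): +12 → 2 left.
P13 second at 12: only 2 left, fill 2.
Total = 22×5 + 19×5 + 17×7 + 13×12 + 12×2 = 504.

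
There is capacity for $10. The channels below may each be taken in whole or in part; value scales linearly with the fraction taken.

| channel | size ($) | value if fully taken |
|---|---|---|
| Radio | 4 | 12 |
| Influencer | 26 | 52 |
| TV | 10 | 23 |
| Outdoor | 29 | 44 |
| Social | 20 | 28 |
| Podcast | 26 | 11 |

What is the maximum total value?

25.8

Sort by value density: Radio 12/4≈3, TV 23/10≈2.3, Influencer 52/26≈2, Outdoor 44/29≈1.52, Social 28/20≈1.4, Podcast 11/26≈0.423.
Radio: take in full, 4 $ for value 12 — 6 left.
6 $ left: a 6/10 share of TV gives 23×6/10 = 13.8.
Total value = 25.8.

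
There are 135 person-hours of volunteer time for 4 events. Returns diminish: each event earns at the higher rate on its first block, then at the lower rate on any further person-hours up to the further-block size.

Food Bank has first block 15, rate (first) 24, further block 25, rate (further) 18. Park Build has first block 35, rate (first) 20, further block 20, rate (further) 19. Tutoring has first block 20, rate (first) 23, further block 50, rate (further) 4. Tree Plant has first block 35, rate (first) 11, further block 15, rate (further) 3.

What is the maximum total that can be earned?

2570

Order all 8 blocks by rate: Food Bank/T1 24 > Tutoring/T1 23 > Park Build/T1 20 > Park Build/T2 19 > Food Bank/T2 18 > Tree Plant/T1 11 > Tutoring/T2 4 > Tree Plant/T2 3.
Food Bank T1 at 24: fill all 15 → 120 left.
Tutoring T1 at 23: fill all 20 → 100 left.
Park Build T1 at 20: fill all 35 → 65 left.
Park Build T2 at 19: fill all 20 → 45 left.
Food Bank/T2 (18): +25 → 20 left.
Tree Plant T1 at 11: only 20 left, fill 20.
Total = 24×15 + 23×20 + 20×35 + 19×20 + 18×25 + 11×20 = 2570.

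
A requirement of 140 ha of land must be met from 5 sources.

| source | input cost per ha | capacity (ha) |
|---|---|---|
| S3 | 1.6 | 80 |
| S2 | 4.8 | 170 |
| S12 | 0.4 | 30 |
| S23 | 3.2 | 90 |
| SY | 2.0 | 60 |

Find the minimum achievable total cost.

Use sources in increasing cost order.
S12 (0.4): use full 30 — 110 ha to go.
S3 (1.6): use full 80 — 30 ha to go.
SY (2.0): take the remaining 30 — done.
S23, S2: unused.
Cost = 30×0.4 + 80×1.6 + 30×2.0 = 200.

200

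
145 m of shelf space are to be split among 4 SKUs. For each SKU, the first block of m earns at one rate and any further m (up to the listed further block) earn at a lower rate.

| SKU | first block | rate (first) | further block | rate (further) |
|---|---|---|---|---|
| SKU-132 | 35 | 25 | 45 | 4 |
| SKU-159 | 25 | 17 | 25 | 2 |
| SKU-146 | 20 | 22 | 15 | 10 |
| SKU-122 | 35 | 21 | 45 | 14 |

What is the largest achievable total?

Rank every tier by rate: SKU-132/tier1 25 > SKU-146/tier1 22 > SKU-122/tier1 21 > SKU-159/tier1 17 > SKU-122/tier2 14 > SKU-146/tier2 10 > SKU-132/tier2 4 > SKU-159/tier2 2.
Fill SKU-132 tier1 block (35 at 25) — 110 left.
Fill SKU-146 tier1 block (20 at 22) — 90 left.
Fill SKU-122 tier1 block (35 at 21) — 55 left.
Fill SKU-159 tier1 block (25 at 17) — 30 left.
SKU-122 tier2 at 14: only 30 left, fill 30.
Total = 25×35 + 22×20 + 21×35 + 17×25 + 14×30 = 2895.

2895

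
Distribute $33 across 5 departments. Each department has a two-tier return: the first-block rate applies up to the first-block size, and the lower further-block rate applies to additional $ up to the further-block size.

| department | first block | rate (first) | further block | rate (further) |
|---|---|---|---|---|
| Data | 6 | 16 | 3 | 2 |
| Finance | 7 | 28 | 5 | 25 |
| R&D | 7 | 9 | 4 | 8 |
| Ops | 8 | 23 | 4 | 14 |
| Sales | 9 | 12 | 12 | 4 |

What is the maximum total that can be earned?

Order all 10 blocks by rate: Finance/first 28 > Finance/second 25 > Ops/first 23 > Data/first 16 > Ops/second 14 > Sales/first 12 > R&D/first 9 > R&D/second 8 > Sales/second 4 > Data/second 2.
Finance/first (28): +7 — 26 left.
Finance/second (25): +5 — 21 left.
Fill Ops first block (8 at 23) — 13 left.
Data first at 16: fill all 6 — 7 left.
Ops second at 14: fill all 4 — 3 left.
Sales/first: +3 of 9 at 12; pool empty.
Total = 28×7 + 25×5 + 23×8 + 16×6 + 14×4 + 12×3 = 693.

693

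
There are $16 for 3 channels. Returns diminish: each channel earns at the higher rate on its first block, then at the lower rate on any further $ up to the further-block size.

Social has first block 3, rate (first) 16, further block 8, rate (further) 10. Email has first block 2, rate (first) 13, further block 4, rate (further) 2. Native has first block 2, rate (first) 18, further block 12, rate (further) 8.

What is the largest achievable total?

Rank every tier by rate: Native/T1 18 > Social/T1 16 > Email/T1 13 > Social/T2 10 > Native/T2 8 > Email/T2 2.
Native T1 at 18: fill all 2 — 14 left.
Fill Social T1 block (3 at 16) — 11 left.
Email/T1 (13): +2 — 9 left.
Social T2 at 10: fill all 8 — 1 left.
Native/T2: +1 of 12 at 8; pool empty.
Total = 18×2 + 16×3 + 13×2 + 10×8 + 8×1 = 198.

198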